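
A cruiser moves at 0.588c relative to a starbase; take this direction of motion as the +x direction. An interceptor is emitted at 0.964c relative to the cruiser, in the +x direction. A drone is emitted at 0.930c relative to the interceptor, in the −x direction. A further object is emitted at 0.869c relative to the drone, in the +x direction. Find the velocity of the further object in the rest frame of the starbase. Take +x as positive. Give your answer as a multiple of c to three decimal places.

+0.982c

Apply u = (u' + v)/(1 + u'v/c²) successively, working outward toward the starbase.
Start: velocity of the cruiser relative to the starbase = 0.5880c.
Compose with the interceptor (u' = 0.964 in the cruiser frame): u_1 = (0.964 + 0.588) / (1 + 0.964·0.588) = 1.5520/1.5668 = 0.9905.
Compose with the drone (u' = -0.930 in the interceptor frame): u_2 = (-0.930 + 0.991) / (1 + (-0.930)·0.991) = 0.0605/0.0788 = 0.7682.
Compose with the further object (u' = 0.869 in the drone frame): u_3 = (0.869 + 0.768) / (1 + 0.869·0.768) = 1.6372/1.6675 = 0.9818.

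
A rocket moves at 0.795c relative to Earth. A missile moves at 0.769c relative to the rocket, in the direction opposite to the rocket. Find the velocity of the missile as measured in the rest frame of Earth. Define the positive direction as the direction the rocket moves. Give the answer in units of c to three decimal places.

+0.067c

With v = 0.795 and u' = -0.769 (in units of c),
u = (u' + v)/(1 + u'v/c²):
u = (-0.769 + 0.795) / (1 + (-0.769)·0.795) = 0.0260/0.3886 = 0.0669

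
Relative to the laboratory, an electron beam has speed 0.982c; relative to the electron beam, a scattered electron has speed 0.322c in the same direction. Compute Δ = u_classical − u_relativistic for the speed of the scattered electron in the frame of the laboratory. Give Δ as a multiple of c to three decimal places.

Galilean: u_cl = 0.322 + 0.982 = 1.3040.
Relativistic: u_rel = (0.322 + 0.982) / (1 + 0.322·0.982) = 1.3040/1.3162 = 0.9907.
Δ = 1.3040 − 0.9907 = 0.3133.
(The classical prediction exceeds c; the relativistic result does not.)

Δ = 0.313c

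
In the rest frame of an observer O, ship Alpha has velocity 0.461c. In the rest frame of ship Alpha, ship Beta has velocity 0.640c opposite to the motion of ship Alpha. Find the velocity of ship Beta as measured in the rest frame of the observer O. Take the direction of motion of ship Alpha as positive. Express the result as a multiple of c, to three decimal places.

-0.254c

With v = 0.461 and u' = -0.640 (in units of c),
u = (u' + v)/(1 + u'v/c²):
u = (-0.640 + 0.461) / (1 + (-0.640)·0.461) = -0.1790/0.7050 = -0.2539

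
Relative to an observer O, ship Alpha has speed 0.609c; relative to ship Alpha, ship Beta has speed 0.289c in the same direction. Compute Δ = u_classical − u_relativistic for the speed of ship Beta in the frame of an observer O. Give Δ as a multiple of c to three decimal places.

Δ = 0.134c

Galilean: u_cl = 0.289 + 0.609 = 0.8980.
Relativistic: u_rel = (0.289 + 0.609) / (1 + 0.289·0.609) = 0.8980/1.1760 = 0.7636.
Δ = 0.8980 − 0.7636 = 0.1344.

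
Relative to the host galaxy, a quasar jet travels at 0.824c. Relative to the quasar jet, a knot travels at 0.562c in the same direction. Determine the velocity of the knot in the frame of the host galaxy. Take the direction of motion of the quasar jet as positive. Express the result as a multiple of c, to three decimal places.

With v = 0.824 and u' = 0.562 (in units of c),
u = (u' + v)/(1 + u'v/c²):
u = (0.562 + 0.824) / (1 + 0.562·0.824) = 1.3860/1.4631 = 0.9473

0.947c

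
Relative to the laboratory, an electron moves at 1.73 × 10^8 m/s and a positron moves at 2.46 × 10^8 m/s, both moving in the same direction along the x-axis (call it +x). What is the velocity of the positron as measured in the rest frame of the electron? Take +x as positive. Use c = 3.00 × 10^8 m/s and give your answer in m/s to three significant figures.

+1.38 × 10^8 m/s

β_A = 0.577, β_B = 0.820 (dividing each by c = 3.00 × 10^8 m/s).
Transform to A's frame with the inverse velocity-addition law: u' = (u − v)/(1 − uv/c²), taking u = β_B and v = β_A.
u' = (0.820 − 0.577) / (1 − (0.577)(0.820)) = 0.2433/0.5271 = 0.4616.
u' = 0.4616 × 3.00 × 10^8 m/s.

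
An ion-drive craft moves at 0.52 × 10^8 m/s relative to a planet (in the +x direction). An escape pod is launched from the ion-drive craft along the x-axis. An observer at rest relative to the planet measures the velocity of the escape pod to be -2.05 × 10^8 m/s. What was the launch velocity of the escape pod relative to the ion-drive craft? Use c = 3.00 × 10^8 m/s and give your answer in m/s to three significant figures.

v = 0.173c, u = -0.683c.
Invert the composition law: u' = (u − v)/(1 − uv/c²).
u' = (-0.683 − 0.173) / (1 − (-0.683)(0.173)) = -0.8567/1.1184 = -0.7659.
u' = -0.7659 × 3.00 × 10^8 m/s.

-2.30 × 10^8 m/s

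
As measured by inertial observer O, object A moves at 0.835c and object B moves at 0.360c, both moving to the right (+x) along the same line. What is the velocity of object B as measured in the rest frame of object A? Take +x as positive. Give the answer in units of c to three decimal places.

β_A = 0.835, β_B = 0.360.
Transform to A's frame with the inverse velocity-addition law: u' = (u − v)/(1 − uv/c²), taking u = β_B and v = β_A.
u' = (0.360 − 0.835) / (1 − (0.835)(0.360)) = -0.4750/0.6994 = -0.6792.

-0.679c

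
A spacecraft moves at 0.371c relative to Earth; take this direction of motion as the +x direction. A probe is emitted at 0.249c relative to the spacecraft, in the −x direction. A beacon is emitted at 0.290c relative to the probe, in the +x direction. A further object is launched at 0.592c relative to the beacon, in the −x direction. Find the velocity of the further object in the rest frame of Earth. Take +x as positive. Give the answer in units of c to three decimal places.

-0.242c

Apply u = (u' + v)/(1 + u'v/c²) successively, working outward toward Earth.
Start: velocity of the spacecraft relative to Earth = 0.3710c.
Compose with the probe (u' = -0.249 in the spacecraft frame): u_1 = (-0.249 + 0.371) / (1 + (-0.249)·0.371) = 0.1220/0.9076 = 0.1344.
Compose with the beacon (u' = 0.290 in the probe frame): u_2 = (0.290 + 0.134) / (1 + 0.290·0.134) = 0.4244/1.0390 = 0.4085.
Compose with the further object (u' = -0.592 in the beacon frame): u_3 = (-0.592 + 0.408) / (1 + (-0.592)·0.408) = -0.1835/0.7582 = -0.2420.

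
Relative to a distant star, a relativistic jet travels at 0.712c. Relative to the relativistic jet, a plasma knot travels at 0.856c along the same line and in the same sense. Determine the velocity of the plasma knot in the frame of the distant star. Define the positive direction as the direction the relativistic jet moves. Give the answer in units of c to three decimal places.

0.974c

With v = 0.712 and u' = 0.856 (in units of c),
u = (u' + v)/(1 + u'v/c²):
u = (0.856 + 0.712) / (1 + 0.856·0.712) = 1.5680/1.6095 = 0.9742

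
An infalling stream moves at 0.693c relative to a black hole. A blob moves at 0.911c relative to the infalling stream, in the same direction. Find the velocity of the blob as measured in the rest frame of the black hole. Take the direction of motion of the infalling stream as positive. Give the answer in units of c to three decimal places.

0.983c

With v = 0.693 and u' = 0.911 (in units of c),
u = (u' + v)/(1 + u'v/c²):
u = (0.911 + 0.693) / (1 + 0.911·0.693) = 1.6040/1.6313 = 0.9833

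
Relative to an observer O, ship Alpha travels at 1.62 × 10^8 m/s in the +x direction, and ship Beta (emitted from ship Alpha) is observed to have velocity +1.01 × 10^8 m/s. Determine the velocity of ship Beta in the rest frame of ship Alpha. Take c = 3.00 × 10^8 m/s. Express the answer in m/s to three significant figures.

-7.46 × 10^7 m/s

v = 0.540c, u = 0.337c.
Invert the composition law: u' = (u − v)/(1 − uv/c²).
u' = (0.337 − 0.540) / (1 − (0.337)(0.540)) = -0.2033/0.8182 = -0.2485.
u' = -0.2485 × 3.00 × 10^8 m/s.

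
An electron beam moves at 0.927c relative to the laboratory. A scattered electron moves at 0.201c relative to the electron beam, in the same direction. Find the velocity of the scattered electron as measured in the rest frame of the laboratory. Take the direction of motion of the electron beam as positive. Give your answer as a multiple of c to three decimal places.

With v = 0.927 and u' = 0.201 (in units of c),
u = (u' + v)/(1 + u'v/c²):
u = (0.201 + 0.927) / (1 + 0.201·0.927) = 1.1280/1.1863 = 0.9508
(Galilean addition would give +1.128c, exceeding c.)

0.951c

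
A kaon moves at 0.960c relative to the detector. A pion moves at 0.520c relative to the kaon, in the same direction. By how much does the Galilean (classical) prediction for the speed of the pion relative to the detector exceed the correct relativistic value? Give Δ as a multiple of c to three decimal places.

Δ = 0.493c

Galilean: u_cl = 0.520 + 0.960 = 1.4800.
Relativistic: u_rel = (0.520 + 0.960) / (1 + 0.520·0.960) = 1.4800/1.4992 = 0.9872.
Δ = 1.4800 − 0.9872 = 0.4928.
(The classical prediction exceeds c; the relativistic result does not.)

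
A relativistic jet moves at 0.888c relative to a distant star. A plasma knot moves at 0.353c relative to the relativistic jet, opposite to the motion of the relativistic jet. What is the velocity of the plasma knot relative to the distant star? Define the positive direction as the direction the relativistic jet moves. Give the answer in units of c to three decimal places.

+0.779c

With v = 0.888 and u' = -0.353 (in units of c),
u = (u' + v)/(1 + u'v/c²):
u = (-0.353 + 0.888) / (1 + (-0.353)·0.888) = 0.5350/0.6865 = 0.7793
(Galilean addition would give +0.535c.)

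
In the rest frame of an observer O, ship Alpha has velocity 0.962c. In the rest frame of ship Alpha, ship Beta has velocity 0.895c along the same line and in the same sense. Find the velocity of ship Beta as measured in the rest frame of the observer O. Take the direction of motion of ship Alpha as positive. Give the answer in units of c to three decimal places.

With v = 0.962 and u' = 0.895 (in units of c),
u = (u' + v)/(1 + u'v/c²):
u = (0.895 + 0.962) / (1 + 0.895·0.962) = 1.8570/1.8610 = 0.9979

0.998c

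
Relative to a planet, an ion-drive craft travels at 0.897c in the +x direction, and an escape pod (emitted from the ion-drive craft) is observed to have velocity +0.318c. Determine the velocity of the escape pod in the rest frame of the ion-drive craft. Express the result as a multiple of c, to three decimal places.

Invert the composition law: u' = (u − v)/(1 − uv/c²).
u' = (0.318 − 0.897) / (1 − (0.318)(0.897)) = -0.5790/0.7148 = -0.8101.

-0.810c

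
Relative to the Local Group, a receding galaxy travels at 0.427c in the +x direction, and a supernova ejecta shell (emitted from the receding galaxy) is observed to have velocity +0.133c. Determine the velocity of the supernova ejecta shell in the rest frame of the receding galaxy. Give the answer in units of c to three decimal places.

Invert the composition law: u' = (u − v)/(1 − uv/c²).
u' = (0.133 − 0.427) / (1 − (0.133)(0.427)) = -0.2940/0.9432 = -0.3117.

-0.312c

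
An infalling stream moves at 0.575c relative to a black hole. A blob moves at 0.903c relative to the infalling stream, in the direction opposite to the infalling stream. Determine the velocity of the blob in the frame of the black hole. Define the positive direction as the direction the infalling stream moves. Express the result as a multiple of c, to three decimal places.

With v = 0.575 and u' = -0.903 (in units of c),
u = (u' + v)/(1 + u'v/c²):
u = (-0.903 + 0.575) / (1 + (-0.903)·0.575) = -0.3280/0.4808 = -0.6822
(Galilean addition would give -0.328c.)

-0.682c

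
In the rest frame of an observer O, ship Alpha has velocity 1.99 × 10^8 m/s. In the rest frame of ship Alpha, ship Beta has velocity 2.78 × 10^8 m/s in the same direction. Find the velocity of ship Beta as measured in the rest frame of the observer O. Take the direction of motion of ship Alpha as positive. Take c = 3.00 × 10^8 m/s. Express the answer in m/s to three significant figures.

2.95 × 10^8 m/s

In units of c (dividing by 3.00 × 10^8 m/s): v = 0.663, u' = 0.927.
u = (u' + v)/(1 + u'v/c²):
u = (0.927 + 0.663) / (1 + 0.927·0.663) = 1.5900/1.6147 = 0.9847
Converting back: u = 0.9847 × 3.00 × 10^8 m/s.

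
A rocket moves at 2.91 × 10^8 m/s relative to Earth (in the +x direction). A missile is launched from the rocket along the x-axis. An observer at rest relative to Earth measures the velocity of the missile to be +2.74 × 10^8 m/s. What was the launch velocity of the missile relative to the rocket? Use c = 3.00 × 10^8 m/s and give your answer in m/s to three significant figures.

-1.49 × 10^8 m/s

v = 0.970c, u = 0.913c.
Invert the composition law: u' = (u − v)/(1 − uv/c²).
u' = (0.913 − 0.970) / (1 − (0.913)(0.970)) = -0.0567/0.1141 = -0.4968.
u' = -0.4968 × 3.00 × 10^8 m/s.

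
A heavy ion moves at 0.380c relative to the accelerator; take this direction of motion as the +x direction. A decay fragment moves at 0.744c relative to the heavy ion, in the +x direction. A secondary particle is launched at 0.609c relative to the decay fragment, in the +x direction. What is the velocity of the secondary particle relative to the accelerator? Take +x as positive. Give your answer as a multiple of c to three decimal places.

0.968c

Apply u = (u' + v)/(1 + u'v/c²) successively, working outward toward the accelerator.
Start: velocity of the heavy ion relative to the accelerator = 0.3800c.
Compose with the decay fragment (u' = 0.744 in the heavy ion frame): u_1 = (0.744 + 0.380) / (1 + 0.744·0.380) = 1.1240/1.2827 = 0.8763.
Compose with the secondary particle (u' = 0.609 in the decay fragment frame): u_2 = (0.609 + 0.876) / (1 + 0.609·0.876) = 1.4853/1.5336 = 0.9685.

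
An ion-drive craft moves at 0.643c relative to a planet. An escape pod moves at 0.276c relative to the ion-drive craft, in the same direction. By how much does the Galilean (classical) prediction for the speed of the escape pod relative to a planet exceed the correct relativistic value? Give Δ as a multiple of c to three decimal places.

Galilean: u_cl = 0.276 + 0.643 = 0.9190.
Relativistic: u_rel = (0.276 + 0.643) / (1 + 0.276·0.643) = 0.9190/1.1775 = 0.7805.
Δ = 0.9190 − 0.7805 = 0.1385.

Δ = 0.139c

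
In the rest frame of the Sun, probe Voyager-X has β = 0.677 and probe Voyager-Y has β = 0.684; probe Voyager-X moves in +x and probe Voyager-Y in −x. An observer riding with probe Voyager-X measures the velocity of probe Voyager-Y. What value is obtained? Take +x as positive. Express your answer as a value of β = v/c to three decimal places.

β = -0.930

β_A = 0.677, β_B = -0.684.
Transform to A's frame with the inverse velocity-addition law: u' = (u − v)/(1 − uv/c²), taking u = β_B and v = β_A.
u' = (-0.684 − 0.677) / (1 − (0.677)(-0.684)) = -1.3610/1.4631 = -0.9302.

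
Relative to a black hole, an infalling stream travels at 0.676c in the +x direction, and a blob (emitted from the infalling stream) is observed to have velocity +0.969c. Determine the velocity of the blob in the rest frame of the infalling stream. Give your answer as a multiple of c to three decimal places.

Invert the composition law: u' = (u − v)/(1 − uv/c²).
u' = (0.969 − 0.676) / (1 − (0.969)(0.676)) = 0.2930/0.3450 = 0.8494.

+0.849c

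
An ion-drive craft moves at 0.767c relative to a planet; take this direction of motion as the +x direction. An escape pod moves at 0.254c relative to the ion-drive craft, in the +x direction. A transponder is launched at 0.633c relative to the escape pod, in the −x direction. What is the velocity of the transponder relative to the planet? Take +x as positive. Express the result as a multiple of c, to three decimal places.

Apply u = (u' + v)/(1 + u'v/c²) successively, working outward toward the planet.
Start: velocity of the ion-drive craft relative to the planet = 0.7670c.
Compose with the escape pod (u' = 0.254 in the ion-drive craft frame): u_1 = (0.254 + 0.767) / (1 + 0.254·0.767) = 1.0210/1.1948 = 0.8545.
Compose with the transponder (u' = -0.633 in the escape pod frame): u_2 = (-0.633 + 0.855) / (1 + (-0.633)·0.855) = 0.2215/0.4591 = 0.4825.

+0.483c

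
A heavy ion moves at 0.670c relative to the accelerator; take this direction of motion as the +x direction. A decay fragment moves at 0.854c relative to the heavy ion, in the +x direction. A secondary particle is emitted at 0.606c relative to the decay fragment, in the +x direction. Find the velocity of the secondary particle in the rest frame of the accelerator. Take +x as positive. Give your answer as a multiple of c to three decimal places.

0.992c

Apply u = (u' + v)/(1 + u'v/c²) successively, working outward toward the accelerator.
Start: velocity of the heavy ion relative to the accelerator = 0.6700c.
Compose with the decay fragment (u' = 0.854 in the heavy ion frame): u_1 = (0.854 + 0.670) / (1 + 0.854·0.670) = 1.5240/1.5722 = 0.9694.
Compose with the secondary particle (u' = 0.606 in the decay fragment frame): u_2 = (0.606 + 0.969) / (1 + 0.606·0.969) = 1.5754/1.5874 = 0.9924.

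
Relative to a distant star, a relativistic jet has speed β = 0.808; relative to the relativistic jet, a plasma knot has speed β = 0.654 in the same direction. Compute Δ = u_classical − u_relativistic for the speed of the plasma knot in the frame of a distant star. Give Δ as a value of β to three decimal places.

Δ = 0.505

Galilean: u_cl = 0.654 + 0.808 = 1.4620.
Relativistic: u_rel = (0.654 + 0.808) / (1 + 0.654·0.808) = 1.4620/1.5284 = 0.9565.
Δ = 1.4620 − 0.9565 = 0.5055.
(The classical prediction exceeds c; the relativistic result does not.)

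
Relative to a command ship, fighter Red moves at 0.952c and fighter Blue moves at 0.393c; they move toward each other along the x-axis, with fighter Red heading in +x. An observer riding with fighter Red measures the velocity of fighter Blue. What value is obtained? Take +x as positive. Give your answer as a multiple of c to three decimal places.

β_A = 0.952, β_B = -0.393.
Transform to A's frame with the inverse velocity-addition law: u' = (u − v)/(1 − uv/c²), taking u = β_B and v = β_A.
u' = (-0.393 − 0.952) / (1 − (0.952)(-0.393)) = -1.3450/1.3741 = -0.9788.

-0.979c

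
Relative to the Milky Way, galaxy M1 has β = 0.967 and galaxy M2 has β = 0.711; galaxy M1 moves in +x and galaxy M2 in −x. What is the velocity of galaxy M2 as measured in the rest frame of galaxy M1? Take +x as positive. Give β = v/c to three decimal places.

β_A = 0.967, β_B = -0.711.
Transform to A's frame with the inverse velocity-addition law: u' = (u − v)/(1 − uv/c²), taking u = β_B and v = β_A.
u' = (-0.711 − 0.967) / (1 − (0.967)(-0.711)) = -1.6780/1.6875 = -0.9943.

β = -0.994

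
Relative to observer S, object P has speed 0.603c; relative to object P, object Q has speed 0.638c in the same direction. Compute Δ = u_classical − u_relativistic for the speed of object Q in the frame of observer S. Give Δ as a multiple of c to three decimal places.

Galilean: u_cl = 0.638 + 0.603 = 1.2410.
Relativistic: u_rel = (0.638 + 0.603) / (1 + 0.638·0.603) = 1.2410/1.3847 = 0.8962.
Δ = 1.2410 − 0.8962 = 0.3448.
(The classical prediction exceeds c; the relativistic result does not.)

Δ = 0.345c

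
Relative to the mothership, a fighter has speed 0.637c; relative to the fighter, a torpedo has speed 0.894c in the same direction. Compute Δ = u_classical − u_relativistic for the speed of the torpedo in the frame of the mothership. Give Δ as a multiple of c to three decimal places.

Galilean: u_cl = 0.894 + 0.637 = 1.5310.
Relativistic: u_rel = (0.894 + 0.637) / (1 + 0.894·0.637) = 1.5310/1.5695 = 0.9755.
Δ = 1.5310 − 0.9755 = 0.5555.
(The classical prediction exceeds c; the relativistic result does not.)

Δ = 0.556c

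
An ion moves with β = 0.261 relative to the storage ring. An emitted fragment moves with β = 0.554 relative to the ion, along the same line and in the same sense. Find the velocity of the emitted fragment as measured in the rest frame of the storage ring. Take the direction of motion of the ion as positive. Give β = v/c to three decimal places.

With v = 0.261 and u' = 0.554 (in units of c),
u = (u' + v)/(1 + u'v/c²):
u = (0.554 + 0.261) / (1 + 0.554·0.261) = 0.8150/1.1446 = 0.7120

β = 0.712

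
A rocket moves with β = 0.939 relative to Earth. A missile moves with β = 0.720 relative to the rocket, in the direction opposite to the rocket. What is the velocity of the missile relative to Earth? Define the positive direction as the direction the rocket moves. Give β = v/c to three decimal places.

With v = 0.939 and u' = -0.720 (in units of c),
u = (u' + v)/(1 + u'v/c²):
u = (-0.720 + 0.939) / (1 + (-0.720)·0.939) = 0.2190/0.3239 = 0.6761

β = +0.676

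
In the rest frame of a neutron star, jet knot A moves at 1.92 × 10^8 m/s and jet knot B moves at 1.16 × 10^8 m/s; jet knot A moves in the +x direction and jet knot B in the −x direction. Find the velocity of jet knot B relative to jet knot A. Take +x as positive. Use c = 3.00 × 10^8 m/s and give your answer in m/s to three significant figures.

-2.47 × 10^8 m/s

β_A = 0.640, β_B = -0.387 (dividing each by c = 3.00 × 10^8 m/s).
Transform to A's frame with the inverse velocity-addition law: u' = (u − v)/(1 − uv/c²), taking u = β_B and v = β_A.
u' = (-0.387 − 0.640) / (1 − (0.640)(-0.387)) = -1.0267/1.2475 = -0.8230.
u' = -0.8230 × 3.00 × 10^8 m/s.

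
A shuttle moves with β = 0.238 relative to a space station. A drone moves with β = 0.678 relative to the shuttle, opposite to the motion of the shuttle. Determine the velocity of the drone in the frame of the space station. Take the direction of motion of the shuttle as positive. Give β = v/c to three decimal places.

β = -0.525

With v = 0.238 and u' = -0.678 (in units of c),
u = (u' + v)/(1 + u'v/c²):
u = (-0.678 + 0.238) / (1 + (-0.678)·0.238) = -0.4400/0.8386 = -0.5247
(Galilean addition would give -0.440c.)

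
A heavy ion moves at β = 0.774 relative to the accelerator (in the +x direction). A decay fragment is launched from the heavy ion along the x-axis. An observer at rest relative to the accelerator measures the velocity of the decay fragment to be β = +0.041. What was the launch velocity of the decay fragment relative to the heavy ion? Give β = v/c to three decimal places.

Invert the composition law: u' = (u − v)/(1 − uv/c²).
u' = (0.041 − 0.774) / (1 − (0.041)(0.774)) = -0.7330/0.9683 = -0.7570.

β = -0.757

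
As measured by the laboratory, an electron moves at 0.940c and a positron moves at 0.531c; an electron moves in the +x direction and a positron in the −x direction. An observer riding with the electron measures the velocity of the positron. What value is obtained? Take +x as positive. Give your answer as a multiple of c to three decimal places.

-0.981c

β_A = 0.940, β_B = -0.531.
Transform to A's frame with the inverse velocity-addition law: u' = (u − v)/(1 − uv/c²), taking u = β_B and v = β_A.
u' = (-0.531 − 0.940) / (1 − (0.940)(-0.531)) = -1.4710/1.4991 = -0.9812.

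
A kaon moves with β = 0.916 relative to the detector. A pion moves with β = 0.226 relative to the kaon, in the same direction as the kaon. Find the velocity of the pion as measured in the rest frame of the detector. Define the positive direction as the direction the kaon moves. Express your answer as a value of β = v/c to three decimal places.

With v = 0.916 and u' = 0.226 (in units of c),
u = (u' + v)/(1 + u'v/c²):
u = (0.226 + 0.916) / (1 + 0.226·0.916) = 1.1420/1.2070 = 0.9461

β = 0.946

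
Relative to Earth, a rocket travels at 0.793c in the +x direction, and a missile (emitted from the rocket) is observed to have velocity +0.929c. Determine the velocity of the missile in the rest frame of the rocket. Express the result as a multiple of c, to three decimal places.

Invert the composition law: u' = (u − v)/(1 − uv/c²).
u' = (0.929 − 0.793) / (1 − (0.929)(0.793)) = 0.1360/0.2633 = 0.5165.

+0.517c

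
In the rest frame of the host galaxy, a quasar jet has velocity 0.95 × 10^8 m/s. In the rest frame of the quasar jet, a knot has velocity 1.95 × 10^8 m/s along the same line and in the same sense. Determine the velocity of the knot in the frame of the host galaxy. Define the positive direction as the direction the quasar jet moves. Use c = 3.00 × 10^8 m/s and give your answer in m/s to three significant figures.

2.40 × 10^8 m/s

In units of c (dividing by 3.00 × 10^8 m/s): v = 0.317, u' = 0.650.
u = (u' + v)/(1 + u'v/c²):
u = (0.650 + 0.317) / (1 + 0.650·0.317) = 0.9667/1.2058 = 0.8017
Converting back: u = 0.8017 × 3.00 × 10^8 m/s.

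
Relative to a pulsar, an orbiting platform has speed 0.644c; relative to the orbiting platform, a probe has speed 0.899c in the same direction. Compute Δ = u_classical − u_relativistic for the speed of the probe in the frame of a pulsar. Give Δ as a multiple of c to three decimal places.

Δ = 0.566c

Galilean: u_cl = 0.899 + 0.644 = 1.5430.
Relativistic: u_rel = (0.899 + 0.644) / (1 + 0.899·0.644) = 1.5430/1.5790 = 0.9772.
Δ = 1.5430 − 0.9772 = 0.5658.
(The classical prediction exceeds c; the relativistic result does not.)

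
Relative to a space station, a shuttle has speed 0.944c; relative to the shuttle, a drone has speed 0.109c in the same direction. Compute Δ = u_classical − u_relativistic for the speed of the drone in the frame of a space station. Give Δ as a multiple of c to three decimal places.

Galilean: u_cl = 0.109 + 0.944 = 1.0530.
Relativistic: u_rel = (0.109 + 0.944) / (1 + 0.109·0.944) = 1.0530/1.1029 = 0.9548.
Δ = 1.0530 − 0.9548 = 0.0982.
(The classical prediction exceeds c; the relativistic result does not.)

Δ = 0.098c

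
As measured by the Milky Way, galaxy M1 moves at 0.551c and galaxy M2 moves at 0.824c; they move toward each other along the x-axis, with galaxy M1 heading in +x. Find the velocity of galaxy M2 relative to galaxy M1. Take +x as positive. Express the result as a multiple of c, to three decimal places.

β_A = 0.551, β_B = -0.824.
Transform to A's frame with the inverse velocity-addition law: u' = (u − v)/(1 − uv/c²), taking u = β_B and v = β_A.
u' = (-0.824 − 0.551) / (1 − (0.551)(-0.824)) = -1.3750/1.4540 = -0.9457.

-0.946c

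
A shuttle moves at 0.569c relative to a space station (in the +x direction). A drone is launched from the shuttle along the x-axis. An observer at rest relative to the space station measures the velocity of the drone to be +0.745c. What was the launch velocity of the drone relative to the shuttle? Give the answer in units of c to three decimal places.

Invert the composition law: u' = (u − v)/(1 − uv/c²).
u' = (0.745 − 0.569) / (1 − (0.745)(0.569)) = 0.1760/0.5761 = 0.3055.

+0.306c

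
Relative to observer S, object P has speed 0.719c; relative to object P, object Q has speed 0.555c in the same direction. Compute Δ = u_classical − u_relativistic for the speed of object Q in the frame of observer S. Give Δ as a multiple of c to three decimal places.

Δ = 0.363c

Galilean: u_cl = 0.555 + 0.719 = 1.2740.
Relativistic: u_rel = (0.555 + 0.719) / (1 + 0.555·0.719) = 1.2740/1.3990 = 0.9106.
Δ = 1.2740 − 0.9106 = 0.3634.
(The classical prediction exceeds c; the relativistic result does not.)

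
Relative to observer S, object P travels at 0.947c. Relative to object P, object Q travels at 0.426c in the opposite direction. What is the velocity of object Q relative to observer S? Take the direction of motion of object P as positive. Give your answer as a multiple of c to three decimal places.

With v = 0.947 and u' = -0.426 (in units of c),
u = (u' + v)/(1 + u'v/c²):
u = (-0.426 + 0.947) / (1 + (-0.426)·0.947) = 0.5210/0.5966 = 0.8733

+0.873c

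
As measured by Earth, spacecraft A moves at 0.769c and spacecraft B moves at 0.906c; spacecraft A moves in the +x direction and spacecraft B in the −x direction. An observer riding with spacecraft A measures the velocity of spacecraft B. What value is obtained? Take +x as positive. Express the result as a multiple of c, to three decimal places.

β_A = 0.769, β_B = -0.906.
Transform to A's frame with the inverse velocity-addition law: u' = (u − v)/(1 − uv/c²), taking u = β_B and v = β_A.
u' = (-0.906 − 0.769) / (1 − (0.769)(-0.906)) = -1.6750/1.6967 = -0.9872.

-0.987c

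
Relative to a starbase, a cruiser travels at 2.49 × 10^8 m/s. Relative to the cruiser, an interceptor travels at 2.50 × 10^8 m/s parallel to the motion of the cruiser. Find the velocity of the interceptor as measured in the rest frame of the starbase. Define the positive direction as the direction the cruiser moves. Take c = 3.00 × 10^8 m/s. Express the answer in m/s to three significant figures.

2.95 × 10^8 m/s

In units of c (dividing by 3.00 × 10^8 m/s): v = 0.830, u' = 0.833.
u = (u' + v)/(1 + u'v/c²):
u = (0.833 + 0.830) / (1 + 0.833·0.830) = 1.6633/1.6917 = 0.9833
Converting back: u = 0.9833 × 3.00 × 10^8 m/s.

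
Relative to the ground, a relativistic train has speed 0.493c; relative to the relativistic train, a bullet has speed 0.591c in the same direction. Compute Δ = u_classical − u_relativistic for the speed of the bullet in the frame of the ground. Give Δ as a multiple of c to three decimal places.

Δ = 0.245c

Galilean: u_cl = 0.591 + 0.493 = 1.0840.
Relativistic: u_rel = (0.591 + 0.493) / (1 + 0.591·0.493) = 1.0840/1.2914 = 0.8394.
Δ = 1.0840 − 0.8394 = 0.2446.
(The classical prediction exceeds c; the relativistic result does not.)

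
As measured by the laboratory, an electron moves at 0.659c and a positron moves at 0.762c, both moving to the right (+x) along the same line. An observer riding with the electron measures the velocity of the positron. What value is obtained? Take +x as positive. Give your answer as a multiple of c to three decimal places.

β_A = 0.659, β_B = 0.762.
Transform to A's frame with the inverse velocity-addition law: u' = (u − v)/(1 − uv/c²), taking u = β_B and v = β_A.
u' = (0.762 − 0.659) / (1 − (0.659)(0.762)) = 0.1030/0.4978 = 0.2069.

+0.207c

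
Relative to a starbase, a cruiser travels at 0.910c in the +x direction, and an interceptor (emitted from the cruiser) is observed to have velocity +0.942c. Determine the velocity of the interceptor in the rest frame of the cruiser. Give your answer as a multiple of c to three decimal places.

Invert the composition law: u' = (u − v)/(1 − uv/c²).
u' = (0.942 − 0.910) / (1 − (0.942)(0.910)) = 0.0320/0.1428 = 0.2241.

+0.224c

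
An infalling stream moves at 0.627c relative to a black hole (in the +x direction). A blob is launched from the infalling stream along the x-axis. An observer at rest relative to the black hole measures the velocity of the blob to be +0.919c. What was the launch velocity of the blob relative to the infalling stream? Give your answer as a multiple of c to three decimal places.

Invert the composition law: u' = (u − v)/(1 − uv/c²).
u' = (0.919 − 0.627) / (1 − (0.919)(0.627)) = 0.2920/0.4238 = 0.6890.

+0.689c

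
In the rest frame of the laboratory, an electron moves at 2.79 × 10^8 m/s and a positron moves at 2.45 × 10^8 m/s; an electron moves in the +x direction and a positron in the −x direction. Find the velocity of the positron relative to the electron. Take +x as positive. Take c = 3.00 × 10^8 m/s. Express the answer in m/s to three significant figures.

-2.98 × 10^8 m/s

β_A = 0.930, β_B = -0.817 (dividing each by c = 3.00 × 10^8 m/s).
Transform to A's frame with the inverse velocity-addition law: u' = (u − v)/(1 − uv/c²), taking u = β_B and v = β_A.
u' = (-0.817 − 0.930) / (1 − (0.930)(-0.817)) = -1.7467/1.7595 = -0.9927.
u' = -0.9927 × 3.00 × 10^8 m/s.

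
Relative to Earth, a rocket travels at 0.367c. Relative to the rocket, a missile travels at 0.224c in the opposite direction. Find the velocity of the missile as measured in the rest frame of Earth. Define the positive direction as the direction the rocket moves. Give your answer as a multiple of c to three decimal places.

With v = 0.367 and u' = -0.224 (in units of c),
u = (u' + v)/(1 + u'v/c²):
u = (-0.224 + 0.367) / (1 + (-0.224)·0.367) = 0.1430/0.9178 = 0.1558

+0.156c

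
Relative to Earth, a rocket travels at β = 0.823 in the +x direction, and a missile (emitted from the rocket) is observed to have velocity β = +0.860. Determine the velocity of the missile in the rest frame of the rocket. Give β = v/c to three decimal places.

β = +0.127

Invert the composition law: u' = (u − v)/(1 − uv/c²).
u' = (0.860 − 0.823) / (1 − (0.860)(0.823)) = 0.0370/0.2922 = 0.1266.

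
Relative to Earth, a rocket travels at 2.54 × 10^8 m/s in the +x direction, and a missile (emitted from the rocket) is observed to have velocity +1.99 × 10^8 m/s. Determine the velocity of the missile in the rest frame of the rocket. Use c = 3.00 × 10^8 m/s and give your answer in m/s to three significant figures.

-1.25 × 10^8 m/s

v = 0.847c, u = 0.663c.
Invert the composition law: u' = (u − v)/(1 − uv/c²).
u' = (0.663 − 0.847) / (1 − (0.663)(0.847)) = -0.1833/0.4384 = -0.4182.
u' = -0.4182 × 3.00 × 10^8 m/s.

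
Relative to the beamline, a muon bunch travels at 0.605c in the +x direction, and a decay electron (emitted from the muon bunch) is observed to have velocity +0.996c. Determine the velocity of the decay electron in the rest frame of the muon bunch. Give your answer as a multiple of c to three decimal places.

Invert the composition law: u' = (u − v)/(1 − uv/c²).
u' = (0.996 − 0.605) / (1 − (0.996)(0.605)) = 0.3910/0.3974 = 0.9838.

+0.984c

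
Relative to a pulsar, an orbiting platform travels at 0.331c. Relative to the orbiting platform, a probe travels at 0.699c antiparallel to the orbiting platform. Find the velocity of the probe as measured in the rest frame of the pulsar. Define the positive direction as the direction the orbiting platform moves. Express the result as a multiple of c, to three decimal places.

-0.479c

With v = 0.331 and u' = -0.699 (in units of c),
u = (u' + v)/(1 + u'v/c²):
u = (-0.699 + 0.331) / (1 + (-0.699)·0.331) = -0.3680/0.7686 = -0.4788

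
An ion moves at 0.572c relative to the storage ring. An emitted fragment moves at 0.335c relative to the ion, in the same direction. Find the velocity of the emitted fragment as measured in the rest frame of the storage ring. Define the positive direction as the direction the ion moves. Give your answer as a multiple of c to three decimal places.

0.761c

With v = 0.572 and u' = 0.335 (in units of c),
u = (u' + v)/(1 + u'v/c²):
u = (0.335 + 0.572) / (1 + 0.335·0.572) = 0.9070/1.1916 = 0.7611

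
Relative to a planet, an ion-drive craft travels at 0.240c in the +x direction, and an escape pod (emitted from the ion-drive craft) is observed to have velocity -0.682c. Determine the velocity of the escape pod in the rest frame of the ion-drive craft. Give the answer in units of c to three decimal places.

Invert the composition law: u' = (u − v)/(1 − uv/c²).
u' = (-0.682 − 0.240) / (1 − (-0.682)(0.240)) = -0.9220/1.1637 = -0.7923.

-0.792c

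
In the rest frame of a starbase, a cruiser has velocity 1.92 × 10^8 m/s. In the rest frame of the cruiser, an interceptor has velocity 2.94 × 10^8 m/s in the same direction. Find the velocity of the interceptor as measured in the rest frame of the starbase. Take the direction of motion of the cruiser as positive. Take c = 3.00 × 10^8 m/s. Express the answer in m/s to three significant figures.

In units of c (dividing by 3.00 × 10^8 m/s): v = 0.640, u' = 0.980.
u = (u' + v)/(1 + u'v/c²):
u = (0.980 + 0.640) / (1 + 0.980·0.640) = 1.6200/1.6272 = 0.9956
(Galilean addition would give +1.620c, exceeding c.)
Converting back: u = 0.9956 × 3.00 × 10^8 m/s.

2.99 × 10^8 m/s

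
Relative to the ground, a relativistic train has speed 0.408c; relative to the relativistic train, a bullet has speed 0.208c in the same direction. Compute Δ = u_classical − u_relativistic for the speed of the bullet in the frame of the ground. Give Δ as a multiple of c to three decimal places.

Galilean: u_cl = 0.208 + 0.408 = 0.6160.
Relativistic: u_rel = (0.208 + 0.408) / (1 + 0.208·0.408) = 0.6160/1.0849 = 0.5678.
Δ = 0.6160 − 0.5678 = 0.0482.

Δ = 0.048c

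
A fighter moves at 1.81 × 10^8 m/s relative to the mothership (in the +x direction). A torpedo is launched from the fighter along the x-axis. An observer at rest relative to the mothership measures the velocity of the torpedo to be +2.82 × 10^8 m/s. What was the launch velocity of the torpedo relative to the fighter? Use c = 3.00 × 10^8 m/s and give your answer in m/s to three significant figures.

+2.33 × 10^8 m/s

v = 0.603c, u = 0.940c.
Invert the composition law: u' = (u − v)/(1 − uv/c²).
u' = (0.940 − 0.603) / (1 − (0.940)(0.603)) = 0.3367/0.4329 = 0.7778.
u' = 0.7778 × 3.00 × 10^8 m/s.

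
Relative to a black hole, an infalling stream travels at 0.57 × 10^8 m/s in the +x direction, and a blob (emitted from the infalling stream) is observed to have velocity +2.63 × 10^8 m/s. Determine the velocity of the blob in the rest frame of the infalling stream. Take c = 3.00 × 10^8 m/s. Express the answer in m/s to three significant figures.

+2.47 × 10^8 m/s

v = 0.190c, u = 0.877c.
Invert the composition law: u' = (u − v)/(1 − uv/c²).
u' = (0.877 − 0.190) / (1 − (0.877)(0.190)) = 0.6867/0.8334 = 0.8239.
u' = 0.8239 × 3.00 × 10^8 m/s.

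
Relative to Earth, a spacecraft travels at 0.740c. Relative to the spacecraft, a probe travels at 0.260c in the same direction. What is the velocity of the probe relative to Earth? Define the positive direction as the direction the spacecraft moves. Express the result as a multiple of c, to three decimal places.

0.839c

With v = 0.740 and u' = 0.260 (in units of c),
u = (u' + v)/(1 + u'v/c²):
u = (0.260 + 0.740) / (1 + 0.260·0.740) = 1.0000/1.1924 = 0.8386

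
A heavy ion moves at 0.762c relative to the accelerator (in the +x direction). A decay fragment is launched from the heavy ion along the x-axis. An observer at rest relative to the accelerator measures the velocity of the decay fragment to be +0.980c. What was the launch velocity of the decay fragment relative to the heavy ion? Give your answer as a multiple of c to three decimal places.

+0.861c

Invert the composition law: u' = (u − v)/(1 − uv/c²).
u' = (0.980 − 0.762) / (1 − (0.980)(0.762)) = 0.2180/0.2532 = 0.8608.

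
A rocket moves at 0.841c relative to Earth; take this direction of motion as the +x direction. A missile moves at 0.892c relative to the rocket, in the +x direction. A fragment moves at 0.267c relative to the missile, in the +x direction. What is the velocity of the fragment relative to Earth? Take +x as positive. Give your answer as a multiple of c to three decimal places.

Apply u = (u' + v)/(1 + u'v/c²) successively, working outward toward Earth.
Start: velocity of the rocket relative to Earth = 0.8410c.
Compose with the missile (u' = 0.892 in the rocket frame): u_1 = (0.892 + 0.841) / (1 + 0.892·0.841) = 1.7330/1.7502 = 0.9902.
Compose with the fragment (u' = 0.267 in the missile frame): u_2 = (0.267 + 0.990) / (1 + 0.267·0.990) = 1.2572/1.2644 = 0.9943.

0.994c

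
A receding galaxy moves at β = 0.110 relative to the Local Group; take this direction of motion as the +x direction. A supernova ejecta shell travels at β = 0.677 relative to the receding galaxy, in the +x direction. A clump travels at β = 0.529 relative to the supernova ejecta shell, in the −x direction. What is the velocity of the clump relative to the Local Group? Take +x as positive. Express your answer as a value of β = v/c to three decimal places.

Apply u = (u' + v)/(1 + u'v/c²) successively, working outward toward the Local Group.
Start: velocity of the receding galaxy relative to the Local Group = 0.1100c.
Compose with the supernova ejecta shell (u' = 0.677 in the receding galaxy frame): u_1 = (0.677 + 0.110) / (1 + 0.677·0.110) = 0.7870/1.0745 = 0.7325.
Compose with the clump (u' = -0.529 in the supernova ejecta shell frame): u_2 = (-0.529 + 0.732) / (1 + (-0.529)·0.732) = 0.2035/0.6125 = 0.3322.

β = +0.332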